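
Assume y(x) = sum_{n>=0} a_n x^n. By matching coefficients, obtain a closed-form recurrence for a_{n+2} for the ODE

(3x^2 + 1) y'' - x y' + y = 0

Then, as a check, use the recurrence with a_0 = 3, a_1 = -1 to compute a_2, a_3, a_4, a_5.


Substitute y = sum_n a_n x^n.
(1 + 3 x^2) y'' contributes (n+2)(n+1) a_{n+2} + 3 n(n-1) a_n at x^n.
-x y'(x) contributes -n a_n at x^n.
y(x) contributes 1 a_n at x^n.
Matching x^n: (n+2)(n+1) a_{n+2} + (3 n(n-1) - n + 1) a_n = 0.
Thus a_{n+2} = (-3 n(n-1) + n - 1) / ((n+1)(n+2)) * a_n.

Check with a_0 = 3, a_1 = -1 (apply the recurrence for n = 0, 1, 2, 3): a_0 = 3, a_1 = -1, a_2 = -3/2, a_3 = 0, a_4 = 5/8, a_5 = 0.

a_(n+2) = (-3 n(n-1) + n - 1) / ((n+1)(n+2)) * a_n; check: a_0 = 3, a_1 = -1, a_2 = -3/2, a_3 = 0, a_4 = 5/8, a_5 = 0


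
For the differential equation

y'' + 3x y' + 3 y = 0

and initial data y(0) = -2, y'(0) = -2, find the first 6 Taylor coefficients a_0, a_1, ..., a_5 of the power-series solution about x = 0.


Ansatz: y(x) = sum_{n>=0} a_n x^n, so y'(x) = sum_{n>=1} n a_n x^(n-1) and y''(x) = sum_{n>=2} n(n-1) a_n x^(n-2).
Substitute into P(x) y'' + Q(x) y' + R(x) y = 0 with P(x) = 1, Q(x) = 3x, R(x) = 3, and match powers of x.
Initial conditions: a_0 = -2, a_1 = -2.
Setting the coefficient of each power of x to zero and solving order by order (substituting the coefficients already found):
  x^0: 2 a_2 + 3 a_0 = 0  ->  2 a_2 = -3 a_0 = 6  ->  a_2 = 3
  x^1: 6 a_3 + 6 a_1 = 0  ->  6 a_3 = -6 a_1 = 12  ->  a_3 = 2
  x^2: 12 a_4 + 9 a_2 = 0  ->  12 a_4 = -9 a_2 = -27  ->  a_4 = -9/4
  x^3: 20 a_5 + 12 a_3 = 0  ->  20 a_5 = -12 a_3 = -24  ->  a_5 = -6/5
Truncated series: y(x) = -2 - 2 x + 3 x^2 + 2 x^3 - (9/4) x^4 - (6/5) x^5 + O(x^6).

a_0 = -2; a_1 = -2; a_2 = 3; a_3 = 2; a_4 = -9/4; a_5 = -6/5


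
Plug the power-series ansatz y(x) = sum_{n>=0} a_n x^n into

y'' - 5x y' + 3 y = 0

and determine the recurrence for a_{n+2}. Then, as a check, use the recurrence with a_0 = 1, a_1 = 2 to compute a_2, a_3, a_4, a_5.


Substitute y = sum_n a_n x^n.
y''(x) has coefficient (n+2)(n+1) a_{n+2} at x^n;
-5 x y'(x) has coefficient -5 n a_n at x^n (shift);
3 y(x) has coefficient 3 a_n at x^n.
Matching x^n: (n+2)(n+1) a_{n+2} + (-5n + 3) a_n = 0.
Thus a_{n+2} = (5n - 3) / ((n+1)(n+2)) * a_n.

Check with a_0 = 1, a_1 = 2 (apply the recurrence for n = 0, 1, 2, 3): a_0 = 1, a_1 = 2, a_2 = -3/2, a_3 = 2/3, a_4 = -7/8, a_5 = 2/5.

a_(n+2) = (5n - 3) / ((n+1)(n+2)) * a_n; check: a_0 = 1, a_1 = 2, a_2 = -3/2, a_3 = 2/3, a_4 = -7/8, a_5 = 2/5


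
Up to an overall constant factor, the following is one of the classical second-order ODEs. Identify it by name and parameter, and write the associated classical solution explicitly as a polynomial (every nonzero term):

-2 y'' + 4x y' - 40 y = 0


All three coefficients share the factor -2; dividing through by -2 gives  y'' - 2x y' + 20 y = 0.
This matches the Hermite equation y'' - 2x y' + 2n y = 0 with 2n = 20, so n = 10; the polynomial solution is H_10(x).
With y = sum_k a_k x^k, matching x^k gives (k+2)(k+1) a_{k+2} = 2(k - n) a_k = 2(k - 10) a_k. The right side vanishes at k = 10, so the series with the parity of 10 terminates at degree 10.
Standard normalization: leading coefficient of H_n is 2^n, so a_10 = 2^10 = 1024. Work downward with a_k = (k+1)(k+2) a_{k+2} / (2(k - n)):
  a_8 = (9)(10)(1024) / (2(8 - 10)) = 92160/(-4) = -23040
  a_6 = (7)(8)(-23040) / (2(6 - 10)) = -1290240/(-8) = 161280
  a_4 = (5)(6)(161280) / (2(4 - 10)) = 4838400/(-12) = -403200
  a_2 = (3)(4)(-403200) / (2(2 - 10)) = -4838400/(-16) = 302400
  a_0 = (1)(2)(302400) / (2(0 - 10)) = 604800/(-20) = -30240
Hence H_10(x) = 1024 x^10 - 23040 x^8 + 161280 x^6 - 403200 x^4 + 302400 x^2 - 30240.

H_10(x); series = 1024 x^10 - 23040 x^8 + 161280 x^6 - 403200 x^4 + 302400 x^2 - 30240


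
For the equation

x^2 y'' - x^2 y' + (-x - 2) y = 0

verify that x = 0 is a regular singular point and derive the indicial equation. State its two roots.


Divide by x^2 to reach normal form y'' + P_1(x) y' + P_2(x) y = 0 with P_1(x) = -1 and P_2(x) = -1/x - 2/x^2.
x = 0 is a singular point because the y-coefficient -1/x - 2/x^2 has a pole at x = 0.
It is a regular singular point because x P_1(x) = p(x) = -x and x^2 P_2(x) = q(x) = -x - 2 are polynomials, hence analytic at x = 0.
p(0) = 0,  q(0) = -2.
Indicial equation: r(r-1) + p(0) r + q(0) = 0, i.e. r^2 + (p(0) - 1) r + q(0) = 0, i.e. r^2 - 1 r - 2 = 0.
Discriminant: (-1)^2 - 4(-2) = 9, so r = (1 ± 3)/2.
Solving: r_1 = 2, r_2 = -1.

indicial: r^2 - 1 r - 2 = 0; roots r_1 = 2, r_2 = -1


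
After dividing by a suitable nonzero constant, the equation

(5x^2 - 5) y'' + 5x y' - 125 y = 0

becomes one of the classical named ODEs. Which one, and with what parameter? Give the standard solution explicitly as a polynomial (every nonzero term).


All three coefficients share the factor -5; dividing through by -5 gives  (1 - x^2) y'' - x y' + 25 y = 0.
This matches the Chebyshev equation (1 - x^2) y'' - x y' + n^2 y = 0 (note the -x y' term, not -2x y') with n^2 = 25, so n = 5; the polynomial solution is T_5(x).
With y = sum_k a_k x^k, matching x^k gives (k+2)(k+1) a_{k+2} = (k^2 - n^2) a_k = (k - 5)(k + 5) a_k. The right side vanishes at k = 5, so the series with the parity of 5 terminates at degree 5.
Standard normalization: leading coefficient of T_n is 2^(n-1), so a_5 = 2^4 = 16. Work downward with a_k = (k+1)(k+2) a_{k+2} / ((k - 5)(k + 5)):
  a_3 = (4)(5)(16) / ((3 - 5)(3 + 5)) = 320/(-16) = -20
  a_1 = (2)(3)(-20) / ((1 - 5)(1 + 5)) = -120/(-24) = 5
Hence T_5(x) = 16 x^5 - 20 x^3 + 5 x.

T_5(x); series = 16 x^5 - 20 x^3 + 5 x


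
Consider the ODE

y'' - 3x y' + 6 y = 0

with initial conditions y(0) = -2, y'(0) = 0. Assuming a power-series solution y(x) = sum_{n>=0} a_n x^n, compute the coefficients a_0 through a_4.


Ansatz: y(x) = sum_{n>=0} a_n x^n, so y'(x) = sum_{n>=1} n a_n x^(n-1) and y''(x) = sum_{n>=2} n(n-1) a_n x^(n-2).
Substitute into P(x) y'' + Q(x) y' + R(x) y = 0 with P(x) = 1, Q(x) = -3x, R(x) = 6, and match powers of x.
Initial conditions: a_0 = -2, a_1 = 0.
Setting the coefficient of each power of x to zero and solving order by order (substituting the coefficients already found):
  x^0: 2 a_2 + 6 a_0 = 0  ->  2 a_2 = -6 a_0 = 12  ->  a_2 = 6
  x^1: 6 a_3 + 3 a_1 = 0  ->  6 a_3 = -3 a_1 = 0  ->  a_3 = 0
  x^2: 12 a_4 = 0  ->  a_4 = 0
Truncated series: y(x) = -2 + 6 x^2 + O(x^5).

a_0 = -2; a_1 = 0; a_2 = 6; a_3 = 0; a_4 = 0


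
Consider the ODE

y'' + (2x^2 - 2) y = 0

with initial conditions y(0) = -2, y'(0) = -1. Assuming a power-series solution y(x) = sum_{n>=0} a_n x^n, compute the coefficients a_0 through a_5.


Ansatz: y(x) = sum_{n>=0} a_n x^n, so y'(x) = sum_{n>=1} n a_n x^(n-1) and y''(x) = sum_{n>=2} n(n-1) a_n x^(n-2).
Substitute into P(x) y'' + Q(x) y' + R(x) y = 0 with P(x) = 1, Q(x) = 0, R(x) = 2x^2 - 2, and match powers of x.
Initial conditions: a_0 = -2, a_1 = -1.
Setting the coefficient of each power of x to zero and solving order by order (substituting the coefficients already found):
  x^0: 2 a_2 - 2 a_0 = 0  ->  2 a_2 = 2 a_0 = -4  ->  a_2 = -2
  x^1: 6 a_3 - 2 a_1 = 0  ->  6 a_3 = 2 a_1 = -2  ->  a_3 = -1/3
  x^2: 12 a_4 - 2 a_2 + 2 a_0 = 0  ->  12 a_4 = 2 a_2 - 2 a_0 = 0  ->  a_4 = 0
  x^3: 20 a_5 - 2 a_3 + 2 a_1 = 0  ->  20 a_5 = 2 a_3 - 2 a_1 = 4/3  ->  a_5 = 1/15
Truncated series: y(x) = -2 - x - 2 x^2 - (1/3) x^3 + (1/15) x^5 + O(x^6).

a_0 = -2; a_1 = -1; a_2 = -2; a_3 = -1/3; a_4 = 0; a_5 = 1/15


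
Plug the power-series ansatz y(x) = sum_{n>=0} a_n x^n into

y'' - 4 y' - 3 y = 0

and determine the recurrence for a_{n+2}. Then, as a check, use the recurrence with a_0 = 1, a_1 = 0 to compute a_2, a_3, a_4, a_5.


Substitute y = sum_n a_n x^n.
y''(x) has coefficient (n+2)(n+1) a_{n+2} at x^n;
-4 y'(x) has coefficient -4 (n+1) a_{n+1} at x^n;
-3 y(x) has coefficient -3 a_n at x^n.
Matching x^n: (n+2)(n+1) a_{n+2} - 4 (n+1) a_{n+1} - 3 a_n = 0.
Thus a_{n+2} = [4 (n+1) a_{n+1} + 3 a_n] / ((n+1)(n+2)).

Check with a_0 = 1, a_1 = 0 (apply the recurrence for n = 0, 1, 2, 3): a_0 = 1, a_1 = 0, a_2 = 3/2, a_3 = 2, a_4 = 19/8, a_5 = 11/5.

a_(n+2) = [4 (n+1) a_(n+1) + 3 a_n] / ((n+1)(n+2)); check: a_0 = 1, a_1 = 0, a_2 = 3/2, a_3 = 2, a_4 = 19/8, a_5 = 11/5


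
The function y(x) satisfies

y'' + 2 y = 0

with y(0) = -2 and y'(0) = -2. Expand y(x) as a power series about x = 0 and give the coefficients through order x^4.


Ansatz: y(x) = sum_{n>=0} a_n x^n, so y'(x) = sum_{n>=1} n a_n x^(n-1) and y''(x) = sum_{n>=2} n(n-1) a_n x^(n-2).
Substitute into P(x) y'' + Q(x) y' + R(x) y = 0 with P(x) = 1, Q(x) = 0, R(x) = 2, and match powers of x.
Initial conditions: a_0 = -2, a_1 = -2.
Setting the coefficient of each power of x to zero and solving order by order (substituting the coefficients already found):
  x^0: 2 a_2 + 2 a_0 = 0  ->  2 a_2 = -2 a_0 = 4  ->  a_2 = 2
  x^1: 6 a_3 + 2 a_1 = 0  ->  6 a_3 = -2 a_1 = 4  ->  a_3 = 2/3
  x^2: 12 a_4 + 2 a_2 = 0  ->  12 a_4 = -2 a_2 = -4  ->  a_4 = -1/3
Truncated series: y(x) = -2 - 2 x + 2 x^2 + (2/3) x^3 - (1/3) x^4 + O(x^5).

a_0 = -2; a_1 = -2; a_2 = 2; a_3 = 2/3; a_4 = -1/3


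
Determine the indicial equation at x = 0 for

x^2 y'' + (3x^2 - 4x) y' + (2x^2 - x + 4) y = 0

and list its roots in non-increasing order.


Divide by x^2 to reach normal form y'' + P_1(x) y' + P_2(x) y = 0 with P_1(x) = 3 - 4/x and P_2(x) = 2 - 1/x + 4/x^2.
x = 0 is a singular point because the y'-coefficient 3 - 4/x has a pole at x = 0 and the y-coefficient 2 - 1/x + 4/x^2 has a pole at x = 0.
It is a regular singular point because x P_1(x) = p(x) = 3x - 4 and x^2 P_2(x) = q(x) = 2x^2 - x + 4 are polynomials, hence analytic at x = 0.
p(0) = -4,  q(0) = 4.
Indicial equation: r(r-1) + p(0) r + q(0) = 0, i.e. r^2 + (p(0) - 1) r + q(0) = 0, i.e. r^2 - 5 r + 4 = 0.
Discriminant: (-5)^2 - 4(4) = 9, so r = (5 ± 3)/2.
Solving: r_1 = 4, r_2 = 1.

indicial: r^2 - 5 r + 4 = 0; roots r_1 = 4, r_2 = 1


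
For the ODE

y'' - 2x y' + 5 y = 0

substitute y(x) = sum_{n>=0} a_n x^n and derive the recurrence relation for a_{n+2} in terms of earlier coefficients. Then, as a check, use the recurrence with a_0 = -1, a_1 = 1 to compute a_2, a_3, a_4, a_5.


Substitute y = sum_n a_n x^n.
y''(x) has coefficient (n+2)(n+1) a_{n+2} at x^n;
-2 x y'(x) has coefficient -2 n a_n at x^n (shift);
5 y(x) has coefficient 5 a_n at x^n.
Matching x^n: (n+2)(n+1) a_{n+2} + (-2n + 5) a_n = 0.
Thus a_{n+2} = (2n - 5) / ((n+1)(n+2)) * a_n.

Check with a_0 = -1, a_1 = 1 (apply the recurrence for n = 0, 1, 2, 3): a_0 = -1, a_1 = 1, a_2 = 5/2, a_3 = -1/2, a_4 = -5/24, a_5 = -1/40.

a_(n+2) = (2n - 5) / ((n+1)(n+2)) * a_n; check: a_0 = -1, a_1 = 1, a_2 = 5/2, a_3 = -1/2, a_4 = -5/24, a_5 = -1/40


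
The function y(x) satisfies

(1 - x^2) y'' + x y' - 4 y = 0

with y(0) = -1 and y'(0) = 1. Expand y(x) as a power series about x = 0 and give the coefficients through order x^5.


Ansatz: y(x) = sum_{n>=0} a_n x^n, so y'(x) = sum_{n>=1} n a_n x^(n-1) and y''(x) = sum_{n>=2} n(n-1) a_n x^(n-2).
Substitute into P(x) y'' + Q(x) y' + R(x) y = 0 with P(x) = 1 - x^2, Q(x) = x, R(x) = -4, and match powers of x.
Initial conditions: a_0 = -1, a_1 = 1.
Setting the coefficient of each power of x to zero and solving order by order (substituting the coefficients already found):
  x^0: 2 a_2 - 4 a_0 = 0  ->  2 a_2 = 4 a_0 = -4  ->  a_2 = -2
  x^1: 6 a_3 - 3 a_1 = 0  ->  6 a_3 = 3 a_1 = 3  ->  a_3 = 1/2
  x^2: 12 a_4 - 4 a_2 = 0  ->  12 a_4 = 4 a_2 = -8  ->  a_4 = -2/3
  x^3: 20 a_5 - 7 a_3 = 0  ->  20 a_5 = 7 a_3 = 7/2  ->  a_5 = 7/40
Truncated series: y(x) = -1 + x - 2 x^2 + (1/2) x^3 - (2/3) x^4 + (7/40) x^5 + O(x^6).

a_0 = -1; a_1 = 1; a_2 = -2; a_3 = 1/2; a_4 = -2/3; a_5 = 7/40


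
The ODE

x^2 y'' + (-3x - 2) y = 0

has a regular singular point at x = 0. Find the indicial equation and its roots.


Divide by x^2 to reach normal form y'' + P_1(x) y' + P_2(x) y = 0 with P_1(x) = 0 and P_2(x) = -3/x - 2/x^2.
x = 0 is a singular point because the y-coefficient -3/x - 2/x^2 has a pole at x = 0.
It is a regular singular point because x P_1(x) = p(x) = 0 and x^2 P_2(x) = q(x) = -3x - 2 are polynomials, hence analytic at x = 0.
p(0) = 0,  q(0) = -2.
Indicial equation: r(r-1) + p(0) r + q(0) = 0, i.e. r^2 + (p(0) - 1) r + q(0) = 0, i.e. r^2 - 1 r - 2 = 0.
Discriminant: (-1)^2 - 4(-2) = 9, so r = (1 ± 3)/2.
Solving: r_1 = 2, r_2 = -1.

indicial: r^2 - 1 r - 2 = 0; roots r_1 = 2, r_2 = -1


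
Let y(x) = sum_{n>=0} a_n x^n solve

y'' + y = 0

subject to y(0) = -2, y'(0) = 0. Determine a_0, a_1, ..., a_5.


Ansatz: y(x) = sum_{n>=0} a_n x^n, so y'(x) = sum_{n>=1} n a_n x^(n-1) and y''(x) = sum_{n>=2} n(n-1) a_n x^(n-2).
Substitute into P(x) y'' + Q(x) y' + R(x) y = 0 with P(x) = 1, Q(x) = 0, R(x) = 1, and match powers of x.
Initial conditions: a_0 = -2, a_1 = 0.
Setting the coefficient of each power of x to zero and solving order by order (substituting the coefficients already found):
  x^0: 2 a_2 + a_0 = 0  ->  2 a_2 = -a_0 = 2  ->  a_2 = 1
  x^1: 6 a_3 + a_1 = 0  ->  6 a_3 = -a_1 = 0  ->  a_3 = 0
  x^2: 12 a_4 + a_2 = 0  ->  12 a_4 = -a_2 = -1  ->  a_4 = -1/12
  x^3: 20 a_5 + a_3 = 0  ->  20 a_5 = -a_3 = 0  ->  a_5 = 0
Truncated series: y(x) = -2 + x^2 - (1/12) x^4 + O(x^6).

a_0 = -2; a_1 = 0; a_2 = 1; a_3 = 0; a_4 = -1/12; a_5 = 0


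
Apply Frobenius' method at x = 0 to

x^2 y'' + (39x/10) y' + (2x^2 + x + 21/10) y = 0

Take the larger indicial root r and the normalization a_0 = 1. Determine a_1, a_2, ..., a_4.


Write in Frobenius form y'' + (p(x)/x) y' + (q(x)/x^2) y = 0:
  p(x) = 39/10,  q(x) = 2x^2 + x + 21/10.
Indicial equation: r(r-1) + (39/10) r + (21/10) = 0 -> roots r_1 = -7/5, r_2 = -3/2.
Take r = r_1 = -7/5. Let y(x) = x^r sum_{n>=0} a_n x^n with a_0 = 1.
Substitute y = x^r sum a_n x^n and match x^{r+n}. The recurrence is
  D(n) a_n + 1 a_{n-1} + 2 a_{n-2} = 0,  where D(n) = (r+n)(r+n-1) + (39/10)(r+n) + (21/10).
  a_n = [-1 a_{n-1} - 2 a_{n-2}] / D(n).
Since the indicial polynomial factors as (r - r_1)(r - r_2), D(n) = (r_1 + n - r_1)(r_1 + n - r_2) = n(n + 1/10).
Evaluating step by step (a_0 = 1):
  n = 1: D(1) = 1(1 + 1/10) = 11/10; numerator = -1(1) = -1; a_1 = (-1)/(11/10) = -10/11
  n = 2: D(2) = 2(2 + 1/10) = 21/5; numerator = -1(-10/11) - 2(1) = -12/11; a_2 = (-12/11)/(21/5) = -20/77
  n = 3: D(3) = 3(3 + 1/10) = 93/10; numerator = -1(-20/77) - 2(-10/11) = 160/77; a_3 = (160/77)/(93/10) = 1600/7161
  n = 4: D(4) = 4(4 + 1/10) = 82/5; numerator = -1(1600/7161) - 2(-20/77) = 2120/7161; a_4 = (2120/7161)/(82/5) = 5300/293601

r = -7/5; a_0 = 1; a_1 = -10/11; a_2 = -20/77; a_3 = 1600/7161; a_4 = 5300/293601


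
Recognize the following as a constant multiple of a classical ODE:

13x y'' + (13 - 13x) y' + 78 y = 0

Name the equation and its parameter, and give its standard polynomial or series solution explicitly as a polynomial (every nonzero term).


All three coefficients share the factor 13; dividing through by 13 gives  x y'' + (1 - x) y' + 6 y = 0.
This matches the Laguerre equation x y'' + (1 - x) y' + n y = 0 with n = 6; the polynomial solution is L_6(x).
With y = sum_k a_k x^k, matching x^k gives (k+1)k a_{k+1} + (k+1) a_{k+1} - k a_k + n a_k = 0, i.e. (k+1)^2 a_{k+1} = (k - n) a_k = (k - 6) a_k. The right side vanishes at k = 6, so the series terminates at degree 6.
Standard normalization L_n(0) = 1 gives a_0 = 1. Work upward with a_{k+1} = (k - 6) a_k / (k+1)^2:
  a_1 = (0 - 6)(1) / 1^2 = -6/1 = -6
  a_2 = (1 - 6)(-6) / 2^2 = 30/4 = 15/2
  a_3 = (2 - 6)(15/2) / 3^2 = -30/9 = -10/3
  a_4 = (3 - 6)(-10/3) / 4^2 = 10/16 = 5/8
  a_5 = (4 - 6)(5/8) / 5^2 = (-5/4)/25 = -1/20
  a_6 = (5 - 6)(-1/20) / 6^2 = (1/20)/36 = 1/720
Hence L_6(x) = x^6/720 - x^5/20 + 5 x^4/8 - 10 x^3/3 + 15 x^2/2 - 6 x + 1.

L_6(x); series = x^6/720 - x^5/20 + 5 x^4/8 - 10 x^3/3 + 15 x^2/2 - 6 x + 1


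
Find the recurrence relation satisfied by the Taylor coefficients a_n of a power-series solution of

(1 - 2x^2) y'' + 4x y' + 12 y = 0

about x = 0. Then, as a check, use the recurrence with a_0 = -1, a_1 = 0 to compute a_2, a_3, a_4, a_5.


Substitute y = sum_n a_n x^n.
(1 - 2 x^2) y'' contributes (n+2)(n+1) a_{n+2} - 2 n(n-1) a_n at x^n.
4 x y'(x) contributes 4 n a_n at x^n.
12 y(x) contributes 12 a_n at x^n.
Matching x^n: (n+2)(n+1) a_{n+2} + (-2 n(n-1) + 4 n + 12) a_n = 0.
Thus a_{n+2} = (2 n(n-1) - 4 n - 12) / ((n+1)(n+2)) * a_n.

Check with a_0 = -1, a_1 = 0 (apply the recurrence for n = 0, 1, 2, 3): a_0 = -1, a_1 = 0, a_2 = 6, a_3 = 0, a_4 = -8, a_5 = 0.

a_(n+2) = (2 n(n-1) - 4 n - 12) / ((n+1)(n+2)) * a_n; check: a_0 = -1, a_1 = 0, a_2 = 6, a_3 = 0, a_4 = -8, a_5 = 0


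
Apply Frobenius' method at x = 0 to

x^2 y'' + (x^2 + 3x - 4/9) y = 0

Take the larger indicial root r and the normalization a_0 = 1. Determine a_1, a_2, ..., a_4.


Write in Frobenius form y'' + (p(x)/x) y' + (q(x)/x^2) y = 0:
  p(x) = 0,  q(x) = x^2 + 3x - 4/9.
Indicial equation: r(r-1) + (0) r + (-4/9) = 0 -> roots r_1 = 4/3, r_2 = -1/3.
Take r = r_1 = 4/3. Let y(x) = x^r sum_{n>=0} a_n x^n with a_0 = 1.
Substitute y = x^r sum a_n x^n and match x^{r+n}. The recurrence is
  D(n) a_n + 3 a_{n-1} + 1 a_{n-2} = 0,  where D(n) = (r+n)(r+n-1) + (0)(r+n) + (-4/9).
  a_n = [-3 a_{n-1} - 1 a_{n-2}] / D(n).
Since the indicial polynomial factors as (r - r_1)(r - r_2), D(n) = (r_1 + n - r_1)(r_1 + n - r_2) = n(n + 5/3).
Evaluating step by step (a_0 = 1):
  n = 1: D(1) = 1(1 + 5/3) = 8/3; numerator = -3(1) = -3; a_1 = (-3)/(8/3) = -9/8
  n = 2: D(2) = 2(2 + 5/3) = 22/3; numerator = -3(-9/8) - 1(1) = 19/8; a_2 = (19/8)/(22/3) = 57/176
  n = 3: D(3) = 3(3 + 5/3) = 14; numerator = -3(57/176) - 1(-9/8) = 27/176; a_3 = (27/176)/(14) = 27/2464
  n = 4: D(4) = 4(4 + 5/3) = 68/3; numerator = -3(27/2464) - 1(57/176) = -879/2464; a_4 = (-879/2464)/(68/3) = -2637/167552

r = 4/3; a_0 = 1; a_1 = -9/8; a_2 = 57/176; a_3 = 27/2464; a_4 = -2637/167552


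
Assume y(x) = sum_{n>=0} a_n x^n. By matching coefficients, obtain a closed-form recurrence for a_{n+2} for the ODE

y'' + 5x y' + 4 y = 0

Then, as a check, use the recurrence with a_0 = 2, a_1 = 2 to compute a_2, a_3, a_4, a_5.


Substitute y = sum_n a_n x^n.
y''(x) has coefficient (n+2)(n+1) a_{n+2} at x^n;
5 x y'(x) has coefficient 5 n a_n at x^n (shift);
4 y(x) has coefficient 4 a_n at x^n.
Matching x^n: (n+2)(n+1) a_{n+2} + (5n + 4) a_n = 0.
Thus a_{n+2} = (-5n - 4) / ((n+1)(n+2)) * a_n.

Check with a_0 = 2, a_1 = 2 (apply the recurrence for n = 0, 1, 2, 3): a_0 = 2, a_1 = 2, a_2 = -4, a_3 = -3, a_4 = 14/3, a_5 = 57/20.

a_(n+2) = (-5n - 4) / ((n+1)(n+2)) * a_n; check: a_0 = 2, a_1 = 2, a_2 = -4, a_3 = -3, a_4 = 14/3, a_5 = 57/20


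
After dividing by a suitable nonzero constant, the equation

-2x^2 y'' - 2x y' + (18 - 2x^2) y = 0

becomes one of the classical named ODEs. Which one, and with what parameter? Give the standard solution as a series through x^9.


All three coefficients share the factor -2; dividing through by -2 gives  x^2 y'' + x y' + (x^2 - 9) y = 0.
This matches the Bessel equation x^2 y'' + x y' + (x^2 - nu^2) y = 0 with nu^2 = 9, so nu = 3; the solution bounded at x = 0 is J_3(x).
Frobenius at x = 0: indicial roots ±nu; for r = nu the recurrence k(k + 2nu) c_k = -c_{k-2} gives the standard series J_nu(x) = sum_{k>=0} (-1)^k / (k! (k+nu)!) (x/2)^(2k+nu). Evaluate the first 4 terms:
  k = 0: (-1)^0 / (0! * 3! * 2^3) x^3 = 1/(1*6*8) x^3 = (1/48) x^3
  k = 1: (-1)^1 / (1! * 4! * 2^5) x^5 = -1/(1*24*32) x^5 = (-1/768) x^5
  k = 2: (-1)^2 / (2! * 5! * 2^7) x^7 = 1/(2*120*128) x^7 = (1/30720) x^7
  k = 3: (-1)^3 / (3! * 6! * 2^9) x^9 = -1/(6*720*512) x^9 = (-1/2211840) x^9
Hence J_3(x) = -x^9/2211840 + x^7/30720 - x^5/768 + x^3/48 + ....

J_3(x); series = -x^9/2211840 + x^7/30720 - x^5/768 + x^3/48


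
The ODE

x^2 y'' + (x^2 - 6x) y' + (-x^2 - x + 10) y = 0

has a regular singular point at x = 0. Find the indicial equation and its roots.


Divide by x^2 to reach normal form y'' + P_1(x) y' + P_2(x) y = 0 with P_1(x) = 1 - 6/x and P_2(x) = -1 - 1/x + 10/x^2.
x = 0 is a singular point because the y'-coefficient 1 - 6/x has a pole at x = 0 and the y-coefficient -1 - 1/x + 10/x^2 has a pole at x = 0.
It is a regular singular point because x P_1(x) = p(x) = x - 6 and x^2 P_2(x) = q(x) = -x^2 - x + 10 are polynomials, hence analytic at x = 0.
p(0) = -6,  q(0) = 10.
Indicial equation: r(r-1) + p(0) r + q(0) = 0, i.e. r^2 + (p(0) - 1) r + q(0) = 0, i.e. r^2 - 7 r + 10 = 0.
Discriminant: (-7)^2 - 4(10) = 9, so r = (7 ± 3)/2.
Solving: r_1 = 5, r_2 = 2.

indicial: r^2 - 7 r + 10 = 0; roots r_1 = 5, r_2 = 2


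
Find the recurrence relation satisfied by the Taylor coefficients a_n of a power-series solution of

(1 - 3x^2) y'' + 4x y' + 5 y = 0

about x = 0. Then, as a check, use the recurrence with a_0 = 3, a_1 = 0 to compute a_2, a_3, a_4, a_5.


Substitute y = sum_n a_n x^n.
(1 - 3 x^2) y'' contributes (n+2)(n+1) a_{n+2} - 3 n(n-1) a_n at x^n.
4 x y'(x) contributes 4 n a_n at x^n.
5 y(x) contributes 5 a_n at x^n.
Matching x^n: (n+2)(n+1) a_{n+2} + (-3 n(n-1) + 4 n + 5) a_n = 0.
Thus a_{n+2} = (3 n(n-1) - 4 n - 5) / ((n+1)(n+2)) * a_n.

Check with a_0 = 3, a_1 = 0 (apply the recurrence for n = 0, 1, 2, 3): a_0 = 3, a_1 = 0, a_2 = -15/2, a_3 = 0, a_4 = 35/8, a_5 = 0.

a_(n+2) = (3 n(n-1) - 4 n - 5) / ((n+1)(n+2)) * a_n; check: a_0 = 3, a_1 = 0, a_2 = -15/2, a_3 = 0, a_4 = 35/8, a_5 = 0


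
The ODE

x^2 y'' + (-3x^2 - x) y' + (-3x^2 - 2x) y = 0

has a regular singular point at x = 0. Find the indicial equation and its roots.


Divide by x^2 to reach normal form y'' + P_1(x) y' + P_2(x) y = 0 with P_1(x) = -3 - 1/x and P_2(x) = -3 - 2/x.
x = 0 is a singular point because the y'-coefficient -3 - 1/x has a pole at x = 0 and the y-coefficient -3 - 2/x has a pole at x = 0.
It is a regular singular point because x P_1(x) = p(x) = -3x - 1 and x^2 P_2(x) = q(x) = -3x^2 - 2x are polynomials, hence analytic at x = 0.
p(0) = -1,  q(0) = 0.
Indicial equation: r(r-1) + p(0) r + q(0) = 0, i.e. r^2 + (p(0) - 1) r + q(0) = 0, i.e. r^2 - 2 r = 0.
Discriminant: (-2)^2 - 4(0) = 4, so r = (2 ± 2)/2.
Solving: r_1 = 2, r_2 = 0.

indicial: r^2 - 2 r = 0; roots r_1 = 2, r_2 = 0


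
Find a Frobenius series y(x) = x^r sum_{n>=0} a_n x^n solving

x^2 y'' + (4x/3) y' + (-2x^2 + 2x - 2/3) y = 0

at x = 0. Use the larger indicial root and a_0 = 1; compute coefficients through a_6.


Write in Frobenius form y'' + (p(x)/x) y' + (q(x)/x^2) y = 0:
  p(x) = 4/3,  q(x) = -2x^2 + 2x - 2/3.
Indicial equation: r(r-1) + (4/3) r + (-2/3) = 0 -> roots r_1 = 2/3, r_2 = -1.
Take r = r_1 = 2/3. Let y(x) = x^r sum_{n>=0} a_n x^n with a_0 = 1.
Substitute y = x^r sum a_n x^n and match x^{r+n}. The recurrence is
  D(n) a_n + 2 a_{n-1} - 2 a_{n-2} = 0,  where D(n) = (r+n)(r+n-1) + (4/3)(r+n) + (-2/3).
  a_n = [-2 a_{n-1} + 2 a_{n-2}] / D(n).
Since the indicial polynomial factors as (r - r_1)(r - r_2), D(n) = (r_1 + n - r_1)(r_1 + n - r_2) = n(n + 5/3).
Evaluating step by step (a_0 = 1):
  n = 1: D(1) = 1(1 + 5/3) = 8/3; numerator = -2(1) = -2; a_1 = (-2)/(8/3) = -3/4
  n = 2: D(2) = 2(2 + 5/3) = 22/3; numerator = -2(-3/4) + 2(1) = 7/2; a_2 = (7/2)/(22/3) = 21/44
  n = 3: D(3) = 3(3 + 5/3) = 14; numerator = -2(21/44) + 2(-3/4) = -27/11; a_3 = (-27/11)/(14) = -27/154
  n = 4: D(4) = 4(4 + 5/3) = 68/3; numerator = -2(-27/154) + 2(21/44) = 201/154; a_4 = (201/154)/(68/3) = 603/10472
  n = 5: D(5) = 5(5 + 5/3) = 100/3; numerator = -2(603/10472) + 2(-27/154) = -2439/5236; a_5 = (-2439/5236)/(100/3) = -7317/523600
  n = 6: D(6) = 6(6 + 5/3) = 46; numerator = -2(-7317/523600) + 2(603/10472) = 37467/261800; a_6 = (37467/261800)/(46) = 1629/523600

r = 2/3; a_0 = 1; a_1 = -3/4; a_2 = 21/44; a_3 = -27/154; a_4 = 603/10472; a_5 = -7317/523600; a_6 = 1629/523600


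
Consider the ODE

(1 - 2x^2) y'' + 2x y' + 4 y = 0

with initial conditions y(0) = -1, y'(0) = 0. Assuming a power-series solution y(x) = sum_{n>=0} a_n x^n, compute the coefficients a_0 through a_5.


Ansatz: y(x) = sum_{n>=0} a_n x^n, so y'(x) = sum_{n>=1} n a_n x^(n-1) and y''(x) = sum_{n>=2} n(n-1) a_n x^(n-2).
Substitute into P(x) y'' + Q(x) y' + R(x) y = 0 with P(x) = 1 - 2x^2, Q(x) = 2x, R(x) = 4, and match powers of x.
Initial conditions: a_0 = -1, a_1 = 0.
Setting the coefficient of each power of x to zero and solving order by order (substituting the coefficients already found):
  x^0: 2 a_2 + 4 a_0 = 0  ->  2 a_2 = -4 a_0 = 4  ->  a_2 = 2
  x^1: 6 a_3 + 6 a_1 = 0  ->  6 a_3 = -6 a_1 = 0  ->  a_3 = 0
  x^2: 12 a_4 + 4 a_2 = 0  ->  12 a_4 = -4 a_2 = -8  ->  a_4 = -2/3
  x^3: 20 a_5 - 2 a_3 = 0  ->  20 a_5 = 2 a_3 = 0  ->  a_5 = 0
Truncated series: y(x) = -1 + 2 x^2 - (2/3) x^4 + O(x^6).

a_0 = -1; a_1 = 0; a_2 = 2; a_3 = 0; a_4 = -2/3; a_5 = 0


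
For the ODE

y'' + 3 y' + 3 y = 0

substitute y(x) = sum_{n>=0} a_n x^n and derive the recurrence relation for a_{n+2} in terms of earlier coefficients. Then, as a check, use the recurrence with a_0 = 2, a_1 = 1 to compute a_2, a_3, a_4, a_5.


Substitute y = sum_n a_n x^n.
y''(x) has coefficient (n+2)(n+1) a_{n+2} at x^n;
3 y'(x) has coefficient 3 (n+1) a_{n+1} at x^n;
3 y(x) has coefficient 3 a_n at x^n.
Matching x^n: (n+2)(n+1) a_{n+2} + 3 (n+1) a_{n+1} + 3 a_n = 0.
Thus a_{n+2} = [-3 (n+1) a_{n+1} - 3 a_n] / ((n+1)(n+2)).

Check with a_0 = 2, a_1 = 1 (apply the recurrence for n = 0, 1, 2, 3): a_0 = 2, a_1 = 1, a_2 = -9/2, a_3 = 4, a_4 = -15/8, a_5 = 21/40.

a_(n+2) = [-3 (n+1) a_(n+1) - 3 a_n] / ((n+1)(n+2)); check: a_0 = 2, a_1 = 1, a_2 = -9/2, a_3 = 4, a_4 = -15/8, a_5 = 21/40


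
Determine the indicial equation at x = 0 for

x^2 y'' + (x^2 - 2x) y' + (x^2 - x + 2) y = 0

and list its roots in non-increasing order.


Divide by x^2 to reach normal form y'' + P_1(x) y' + P_2(x) y = 0 with P_1(x) = 1 - 2/x and P_2(x) = 1 - 1/x + 2/x^2.
x = 0 is a singular point because the y'-coefficient 1 - 2/x has a pole at x = 0 and the y-coefficient 1 - 1/x + 2/x^2 has a pole at x = 0.
It is a regular singular point because x P_1(x) = p(x) = x - 2 and x^2 P_2(x) = q(x) = x^2 - x + 2 are polynomials, hence analytic at x = 0.
p(0) = -2,  q(0) = 2.
Indicial equation: r(r-1) + p(0) r + q(0) = 0, i.e. r^2 + (p(0) - 1) r + q(0) = 0, i.e. r^2 - 3 r + 2 = 0.
Discriminant: (-3)^2 - 4(2) = 1, so r = (3 ± 1)/2.
Solving: r_1 = 2, r_2 = 1.

indicial: r^2 - 3 r + 2 = 0; roots r_1 = 2, r_2 = 1


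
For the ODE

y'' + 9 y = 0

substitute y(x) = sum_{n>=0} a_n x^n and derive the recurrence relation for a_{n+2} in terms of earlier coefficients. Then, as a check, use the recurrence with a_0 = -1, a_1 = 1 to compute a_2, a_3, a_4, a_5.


Substitute y = sum_n a_n x^n into y'' + (const) y = 0.
y''(x) = sum_{n>=0} (n+2)(n+1) a_{n+2} x^n.
The ODE becomes sum_n [(n+2)(n+1) a_{n+2} + 9 a_n] x^n = 0.
Setting each coefficient to zero gives the recurrence:
  (n+2)(n+1) a_{n+2} + 9 a_n = 0,
  a_{n+2} = -9 / ((n+1)(n+2)) a_n.

Check with a_0 = -1, a_1 = 1 (apply the recurrence for n = 0, 1, 2, 3): a_0 = -1, a_1 = 1, a_2 = 9/2, a_3 = -3/2, a_4 = -27/8, a_5 = 27/40.

a_{n+2} = -9/((n+1)(n+2)) * a_n; check: a_0 = -1, a_1 = 1, a_2 = 9/2, a_3 = -3/2, a_4 = -27/8, a_5 = 27/40


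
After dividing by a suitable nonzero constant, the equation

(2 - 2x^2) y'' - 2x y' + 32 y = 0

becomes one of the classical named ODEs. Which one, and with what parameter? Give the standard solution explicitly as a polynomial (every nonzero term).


All three coefficients share the factor 2; dividing through by 2 gives  (1 - x^2) y'' - x y' + 16 y = 0.
This matches the Chebyshev equation (1 - x^2) y'' - x y' + n^2 y = 0 (note the -x y' term, not -2x y') with n^2 = 16, so n = 4; the polynomial solution is T_4(x).
With y = sum_k a_k x^k, matching x^k gives (k+2)(k+1) a_{k+2} = (k^2 - n^2) a_k = (k - 4)(k + 4) a_k. The right side vanishes at k = 4, so the series with the parity of 4 terminates at degree 4.
Standard normalization: leading coefficient of T_n is 2^(n-1), so a_4 = 2^3 = 8. Work downward with a_k = (k+1)(k+2) a_{k+2} / ((k - 4)(k + 4)):
  a_2 = (3)(4)(8) / ((2 - 4)(2 + 4)) = 96/(-12) = -8
  a_0 = (1)(2)(-8) / ((0 - 4)(0 + 4)) = -16/(-16) = 1
Hence T_4(x) = 8 x^4 - 8 x^2 + 1.

T_4(x); series = 8 x^4 - 8 x^2 + 1


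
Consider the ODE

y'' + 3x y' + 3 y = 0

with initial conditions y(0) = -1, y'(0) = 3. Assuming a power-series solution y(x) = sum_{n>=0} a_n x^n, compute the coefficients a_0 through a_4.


Ansatz: y(x) = sum_{n>=0} a_n x^n, so y'(x) = sum_{n>=1} n a_n x^(n-1) and y''(x) = sum_{n>=2} n(n-1) a_n x^(n-2).
Substitute into P(x) y'' + Q(x) y' + R(x) y = 0 with P(x) = 1, Q(x) = 3x, R(x) = 3, and match powers of x.
Initial conditions: a_0 = -1, a_1 = 3.
Setting the coefficient of each power of x to zero and solving order by order (substituting the coefficients already found):
  x^0: 2 a_2 + 3 a_0 = 0  ->  2 a_2 = -3 a_0 = 3  ->  a_2 = 3/2
  x^1: 6 a_3 + 6 a_1 = 0  ->  6 a_3 = -6 a_1 = -18  ->  a_3 = -3
  x^2: 12 a_4 + 9 a_2 = 0  ->  12 a_4 = -9 a_2 = -27/2  ->  a_4 = -9/8
Truncated series: y(x) = -1 + 3 x + (3/2) x^2 - 3 x^3 - (9/8) x^4 + O(x^5).

a_0 = -1; a_1 = 3; a_2 = 3/2; a_3 = -3; a_4 = -9/8


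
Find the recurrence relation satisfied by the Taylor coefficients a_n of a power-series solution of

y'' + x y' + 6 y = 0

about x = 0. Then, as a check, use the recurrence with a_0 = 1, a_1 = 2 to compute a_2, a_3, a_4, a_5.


Substitute y = sum_n a_n x^n.
y''(x) has coefficient (n+2)(n+1) a_{n+2} at x^n;
x y'(x) has coefficient n a_n at x^n (shift);
6 y(x) has coefficient 6 a_n at x^n.
Matching x^n: (n+2)(n+1) a_{n+2} + (n + 6) a_n = 0.
Thus a_{n+2} = (-n - 6) / ((n+1)(n+2)) * a_n.

Check with a_0 = 1, a_1 = 2 (apply the recurrence for n = 0, 1, 2, 3): a_0 = 1, a_1 = 2, a_2 = -3, a_3 = -7/3, a_4 = 2, a_5 = 21/20.

a_(n+2) = (-n - 6) / ((n+1)(n+2)) * a_n; check: a_0 = 1, a_1 = 2, a_2 = -3, a_3 = -7/3, a_4 = 2, a_5 = 21/20


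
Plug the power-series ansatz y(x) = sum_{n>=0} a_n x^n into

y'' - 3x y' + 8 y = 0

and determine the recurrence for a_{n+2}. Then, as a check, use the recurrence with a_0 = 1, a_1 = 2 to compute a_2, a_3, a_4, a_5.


Substitute y = sum_n a_n x^n.
y''(x) has coefficient (n+2)(n+1) a_{n+2} at x^n;
-3 x y'(x) has coefficient -3 n a_n at x^n (shift);
8 y(x) has coefficient 8 a_n at x^n.
Matching x^n: (n+2)(n+1) a_{n+2} + (-3n + 8) a_n = 0.
Thus a_{n+2} = (3n - 8) / ((n+1)(n+2)) * a_n.

Check with a_0 = 1, a_1 = 2 (apply the recurrence for n = 0, 1, 2, 3): a_0 = 1, a_1 = 2, a_2 = -4, a_3 = -5/3, a_4 = 2/3, a_5 = -1/12.

a_(n+2) = (3n - 8) / ((n+1)(n+2)) * a_n; check: a_0 = 1, a_1 = 2, a_2 = -4, a_3 = -5/3, a_4 = 2/3, a_5 = -1/12


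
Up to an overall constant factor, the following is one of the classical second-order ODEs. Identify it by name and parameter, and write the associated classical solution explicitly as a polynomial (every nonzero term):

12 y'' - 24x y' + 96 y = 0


All three coefficients share the factor 12; dividing through by 12 gives  y'' - 2x y' + 8 y = 0.
This matches the Hermite equation y'' - 2x y' + 2n y = 0 with 2n = 8, so n = 4; the polynomial solution is H_4(x).
With y = sum_k a_k x^k, matching x^k gives (k+2)(k+1) a_{k+2} = 2(k - n) a_k = 2(k - 4) a_k. The right side vanishes at k = 4, so the series with the parity of 4 terminates at degree 4.
Standard normalization: leading coefficient of H_n is 2^n, so a_4 = 2^4 = 16. Work downward with a_k = (k+1)(k+2) a_{k+2} / (2(k - n)):
  a_2 = (3)(4)(16) / (2(2 - 4)) = 192/(-4) = -48
  a_0 = (1)(2)(-48) / (2(0 - 4)) = -96/(-8) = 12
Hence H_4(x) = 16 x^4 - 48 x^2 + 12.

H_4(x); series = 16 x^4 - 48 x^2 + 12


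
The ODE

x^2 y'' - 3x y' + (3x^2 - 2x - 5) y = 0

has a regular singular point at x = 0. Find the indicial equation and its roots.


Divide by x^2 to reach normal form y'' + P_1(x) y' + P_2(x) y = 0 with P_1(x) = -3/x and P_2(x) = 3 - 2/x - 5/x^2.
x = 0 is a singular point because the y'-coefficient -3/x has a pole at x = 0 and the y-coefficient 3 - 2/x - 5/x^2 has a pole at x = 0.
It is a regular singular point because x P_1(x) = p(x) = -3 and x^2 P_2(x) = q(x) = 3x^2 - 2x - 5 are polynomials, hence analytic at x = 0.
p(0) = -3,  q(0) = -5.
Indicial equation: r(r-1) + p(0) r + q(0) = 0, i.e. r^2 + (p(0) - 1) r + q(0) = 0, i.e. r^2 - 4 r - 5 = 0.
Discriminant: (-4)^2 - 4(-5) = 36, so r = (4 ± 6)/2.
Solving: r_1 = 5, r_2 = -1.

indicial: r^2 - 4 r - 5 = 0; roots r_1 = 5, r_2 = -1


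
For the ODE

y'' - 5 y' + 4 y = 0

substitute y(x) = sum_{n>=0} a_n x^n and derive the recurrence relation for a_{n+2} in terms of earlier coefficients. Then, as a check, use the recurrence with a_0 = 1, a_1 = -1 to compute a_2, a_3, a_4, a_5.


Substitute y = sum_n a_n x^n.
y''(x) has coefficient (n+2)(n+1) a_{n+2} at x^n;
-5 y'(x) has coefficient -5 (n+1) a_{n+1} at x^n;
4 y(x) has coefficient 4 a_n at x^n.
Matching x^n: (n+2)(n+1) a_{n+2} - 5 (n+1) a_{n+1} + 4 a_n = 0.
Thus a_{n+2} = [5 (n+1) a_{n+1} - 4 a_n] / ((n+1)(n+2)).

Check with a_0 = 1, a_1 = -1 (apply the recurrence for n = 0, 1, 2, 3): a_0 = 1, a_1 = -1, a_2 = -9/2, a_3 = -41/6, a_4 = -169/24, a_5 = -227/40.

a_(n+2) = [5 (n+1) a_(n+1) - 4 a_n] / ((n+1)(n+2)); check: a_0 = 1, a_1 = -1, a_2 = -9/2, a_3 = -41/6, a_4 = -169/24, a_5 = -227/40


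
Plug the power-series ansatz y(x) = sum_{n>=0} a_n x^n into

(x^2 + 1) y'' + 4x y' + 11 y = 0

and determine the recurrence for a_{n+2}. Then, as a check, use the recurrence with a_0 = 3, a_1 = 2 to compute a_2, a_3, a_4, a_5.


Substitute y = sum_n a_n x^n.
(1 + 1 x^2) y'' contributes (n+2)(n+1) a_{n+2} + n(n-1) a_n at x^n.
4 x y'(x) contributes 4 n a_n at x^n.
11 y(x) contributes 11 a_n at x^n.
Matching x^n: (n+2)(n+1) a_{n+2} + (n(n-1) + 4 n + 11) a_n = 0.
Thus a_{n+2} = (-n(n-1) - 4 n - 11) / ((n+1)(n+2)) * a_n.

Check with a_0 = 3, a_1 = 2 (apply the recurrence for n = 0, 1, 2, 3): a_0 = 3, a_1 = 2, a_2 = -33/2, a_3 = -5, a_4 = 231/8, a_5 = 29/4.

a_(n+2) = (-n(n-1) - 4 n - 11) / ((n+1)(n+2)) * a_n; check: a_0 = 3, a_1 = 2, a_2 = -33/2, a_3 = -5, a_4 = 231/8, a_5 = 29/4


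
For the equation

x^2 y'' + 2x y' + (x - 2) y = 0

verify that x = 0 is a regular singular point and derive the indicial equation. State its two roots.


Divide by x^2 to reach normal form y'' + P_1(x) y' + P_2(x) y = 0 with P_1(x) = 2/x and P_2(x) = 1/x - 2/x^2.
x = 0 is a singular point because the y'-coefficient 2/x has a pole at x = 0 and the y-coefficient 1/x - 2/x^2 has a pole at x = 0.
It is a regular singular point because x P_1(x) = p(x) = 2 and x^2 P_2(x) = q(x) = x - 2 are polynomials, hence analytic at x = 0.
p(0) = 2,  q(0) = -2.
Indicial equation: r(r-1) + p(0) r + q(0) = 0, i.e. r^2 + (p(0) - 1) r + q(0) = 0, i.e. r^2 + 1 r - 2 = 0.
Discriminant: (1)^2 - 4(-2) = 9, so r = (-1 ± 3)/2.
Solving: r_1 = 1, r_2 = -2.

indicial: r^2 + 1 r - 2 = 0; roots r_1 = 1, r_2 = -2


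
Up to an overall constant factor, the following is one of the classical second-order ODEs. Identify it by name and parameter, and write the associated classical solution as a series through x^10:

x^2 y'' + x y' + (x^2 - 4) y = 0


The equation is already in a standard form:  x^2 y'' + x y' + (x^2 - 4) y = 0.
This matches the Bessel equation x^2 y'' + x y' + (x^2 - nu^2) y = 0 with nu^2 = 4, so nu = 2; the solution bounded at x = 0 is J_2(x).
Frobenius at x = 0: indicial roots ±nu; for r = nu the recurrence k(k + 2nu) c_k = -c_{k-2} gives the standard series J_nu(x) = sum_{k>=0} (-1)^k / (k! (k+nu)!) (x/2)^(2k+nu). Evaluate the first 5 terms:
  k = 0: (-1)^0 / (0! * 2! * 2^2) x^2 = 1/(1*2*4) x^2 = (1/8) x^2
  k = 1: (-1)^1 / (1! * 3! * 2^4) x^4 = -1/(1*6*16) x^4 = (-1/96) x^4
  k = 2: (-1)^2 / (2! * 4! * 2^6) x^6 = 1/(2*24*64) x^6 = (1/3072) x^6
  k = 3: (-1)^3 / (3! * 5! * 2^8) x^8 = -1/(6*120*256) x^8 = (-1/184320) x^8
  k = 4: (-1)^4 / (4! * 6! * 2^10) x^10 = 1/(24*720*1024) x^10 = (1/17694720) x^10
Hence J_2(x) = x^10/17694720 - x^8/184320 + x^6/3072 - x^4/96 + x^2/8 + ....

J_2(x); series = x^10/17694720 - x^8/184320 + x^6/3072 - x^4/96 + x^2/8


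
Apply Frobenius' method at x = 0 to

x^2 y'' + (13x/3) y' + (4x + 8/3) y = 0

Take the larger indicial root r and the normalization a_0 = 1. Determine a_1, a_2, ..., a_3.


Write in Frobenius form y'' + (p(x)/x) y' + (q(x)/x^2) y = 0:
  p(x) = 13/3,  q(x) = 4x + 8/3.
Indicial equation: r(r-1) + (13/3) r + (8/3) = 0 -> roots r_1 = -4/3, r_2 = -2.
Take r = r_1 = -4/3. Let y(x) = x^r sum_{n>=0} a_n x^n with a_0 = 1.
Substitute y = x^r sum a_n x^n and match x^{r+n}. The recurrence is
  D(n) a_n + 4 a_{n-1} = 0,  where D(n) = (r+n)(r+n-1) + (13/3)(r+n) + (8/3).
  a_n = -4 / D(n) * a_{n-1}.
Since the indicial polynomial factors as (r - r_1)(r - r_2), D(n) = (r_1 + n - r_1)(r_1 + n - r_2) = n(n + 2/3).
Evaluating step by step (a_0 = 1):
  n = 1: D(1) = 1(1 + 2/3) = 5/3; numerator = -4(1) = -4; a_1 = (-4)/(5/3) = -12/5
  n = 2: D(2) = 2(2 + 2/3) = 16/3; numerator = -4(-12/5) = 48/5; a_2 = (48/5)/(16/3) = 9/5
  n = 3: D(3) = 3(3 + 2/3) = 11; numerator = -4(9/5) = -36/5; a_3 = (-36/5)/(11) = -36/55

r = -4/3; a_0 = 1; a_1 = -12/5; a_2 = 9/5; a_3 = -36/55


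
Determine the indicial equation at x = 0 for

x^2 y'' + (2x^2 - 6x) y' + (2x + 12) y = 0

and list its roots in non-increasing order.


Divide by x^2 to reach normal form y'' + P_1(x) y' + P_2(x) y = 0 with P_1(x) = 2 - 6/x and P_2(x) = 2/x + 12/x^2.
x = 0 is a singular point because the y'-coefficient 2 - 6/x has a pole at x = 0 and the y-coefficient 2/x + 12/x^2 has a pole at x = 0.
It is a regular singular point because x P_1(x) = p(x) = 2x - 6 and x^2 P_2(x) = q(x) = 2x + 12 are polynomials, hence analytic at x = 0.
p(0) = -6,  q(0) = 12.
Indicial equation: r(r-1) + p(0) r + q(0) = 0, i.e. r^2 + (p(0) - 1) r + q(0) = 0, i.e. r^2 - 7 r + 12 = 0.
Discriminant: (-7)^2 - 4(12) = 1, so r = (7 ± 1)/2.
Solving: r_1 = 4, r_2 = 3.

indicial: r^2 - 7 r + 12 = 0; roots r_1 = 4, r_2 = 3


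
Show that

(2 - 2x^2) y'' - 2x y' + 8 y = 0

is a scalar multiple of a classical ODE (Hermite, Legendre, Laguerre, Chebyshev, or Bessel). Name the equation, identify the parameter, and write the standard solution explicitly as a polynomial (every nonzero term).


All three coefficients share the factor 2; dividing through by 2 gives  (1 - x^2) y'' - x y' + 4 y = 0.
This matches the Chebyshev equation (1 - x^2) y'' - x y' + n^2 y = 0 (note the -x y' term, not -2x y') with n^2 = 4, so n = 2; the polynomial solution is T_2(x).
With y = sum_k a_k x^k, matching x^k gives (k+2)(k+1) a_{k+2} = (k^2 - n^2) a_k = (k - 2)(k + 2) a_k. The right side vanishes at k = 2, so the series with the parity of 2 terminates at degree 2.
Standard normalization: leading coefficient of T_n is 2^(n-1), so a_2 = 2^1 = 2. Work downward with a_k = (k+1)(k+2) a_{k+2} / ((k - 2)(k + 2)):
  a_0 = (1)(2)(2) / ((0 - 2)(0 + 2)) = 4/(-4) = -1
Hence T_2(x) = 2 x^2 - 1.

T_2(x); series = 2 x^2 - 1


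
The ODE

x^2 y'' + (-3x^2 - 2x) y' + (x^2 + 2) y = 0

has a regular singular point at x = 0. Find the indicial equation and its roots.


Divide by x^2 to reach normal form y'' + P_1(x) y' + P_2(x) y = 0 with P_1(x) = -3 - 2/x and P_2(x) = 1 + 2/x^2.
x = 0 is a singular point because the y'-coefficient -3 - 2/x has a pole at x = 0 and the y-coefficient 1 + 2/x^2 has a pole at x = 0.
It is a regular singular point because x P_1(x) = p(x) = -3x - 2 and x^2 P_2(x) = q(x) = x^2 + 2 are polynomials, hence analytic at x = 0.
p(0) = -2,  q(0) = 2.
Indicial equation: r(r-1) + p(0) r + q(0) = 0, i.e. r^2 + (p(0) - 1) r + q(0) = 0, i.e. r^2 - 3 r + 2 = 0.
Discriminant: (-3)^2 - 4(2) = 1, so r = (3 ± 1)/2.
Solving: r_1 = 2, r_2 = 1.

indicial: r^2 - 3 r + 2 = 0; roots r_1 = 2, r_2 = 1


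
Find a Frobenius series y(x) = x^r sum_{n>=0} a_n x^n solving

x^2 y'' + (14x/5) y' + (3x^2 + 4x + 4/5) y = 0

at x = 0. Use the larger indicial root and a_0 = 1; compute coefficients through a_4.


Write in Frobenius form y'' + (p(x)/x) y' + (q(x)/x^2) y = 0:
  p(x) = 14/5,  q(x) = 3x^2 + 4x + 4/5.
Indicial equation: r(r-1) + (14/5) r + (4/5) = 0 -> roots r_1 = -4/5, r_2 = -1.
Take r = r_1 = -4/5. Let y(x) = x^r sum_{n>=0} a_n x^n with a_0 = 1.
Substitute y = x^r sum a_n x^n and match x^{r+n}. The recurrence is
  D(n) a_n + 4 a_{n-1} + 3 a_{n-2} = 0,  where D(n) = (r+n)(r+n-1) + (14/5)(r+n) + (4/5).
  a_n = [-4 a_{n-1} - 3 a_{n-2}] / D(n).
Since the indicial polynomial factors as (r - r_1)(r - r_2), D(n) = (r_1 + n - r_1)(r_1 + n - r_2) = n(n + 1/5).
Evaluating step by step (a_0 = 1):
  n = 1: D(1) = 1(1 + 1/5) = 6/5; numerator = -4(1) = -4; a_1 = (-4)/(6/5) = -10/3
  n = 2: D(2) = 2(2 + 1/5) = 22/5; numerator = -4(-10/3) - 3(1) = 31/3; a_2 = (31/3)/(22/5) = 155/66
  n = 3: D(3) = 3(3 + 1/5) = 48/5; numerator = -4(155/66) - 3(-10/3) = 20/33; a_3 = (20/33)/(48/5) = 25/396
  n = 4: D(4) = 4(4 + 1/5) = 84/5; numerator = -4(25/396) - 3(155/66) = -1445/198; a_4 = (-1445/198)/(84/5) = -7225/16632

r = -4/5; a_0 = 1; a_1 = -10/3; a_2 = 155/66; a_3 = 25/396; a_4 = -7225/16632
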